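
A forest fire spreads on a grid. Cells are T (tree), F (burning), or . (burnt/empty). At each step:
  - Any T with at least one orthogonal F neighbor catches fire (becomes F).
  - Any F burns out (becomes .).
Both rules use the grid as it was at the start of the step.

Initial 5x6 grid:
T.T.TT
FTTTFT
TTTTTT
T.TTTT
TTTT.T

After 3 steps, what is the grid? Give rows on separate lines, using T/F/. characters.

Step 1: 7 trees catch fire, 2 burn out
  F.T.FT
  .FTF.F
  FTTTFT
  T.TTTT
  TTTT.T
Step 2: 7 trees catch fire, 7 burn out
  ..T..F
  ..F...
  .FTF.F
  F.TTFT
  TTTT.T
Step 3: 5 trees catch fire, 7 burn out
  ..F...
  ......
  ..F...
  ..TF.F
  FTTT.T

..F...
......
..F...
..TF.F
FTTT.T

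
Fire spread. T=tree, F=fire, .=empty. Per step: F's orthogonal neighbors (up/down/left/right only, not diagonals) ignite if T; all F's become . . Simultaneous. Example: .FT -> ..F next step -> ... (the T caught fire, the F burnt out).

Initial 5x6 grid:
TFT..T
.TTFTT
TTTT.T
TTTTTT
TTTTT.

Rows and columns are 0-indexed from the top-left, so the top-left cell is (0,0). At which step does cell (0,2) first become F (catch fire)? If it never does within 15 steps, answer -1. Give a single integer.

Step 1: cell (0,2)='F' (+6 fires, +2 burnt)
  -> target ignites at step 1
Step 2: cell (0,2)='.' (+4 fires, +6 burnt)
Step 3: cell (0,2)='.' (+7 fires, +4 burnt)
Step 4: cell (0,2)='.' (+5 fires, +7 burnt)
Step 5: cell (0,2)='.' (+1 fires, +5 burnt)
Step 6: cell (0,2)='.' (+0 fires, +1 burnt)
  fire out at step 6

1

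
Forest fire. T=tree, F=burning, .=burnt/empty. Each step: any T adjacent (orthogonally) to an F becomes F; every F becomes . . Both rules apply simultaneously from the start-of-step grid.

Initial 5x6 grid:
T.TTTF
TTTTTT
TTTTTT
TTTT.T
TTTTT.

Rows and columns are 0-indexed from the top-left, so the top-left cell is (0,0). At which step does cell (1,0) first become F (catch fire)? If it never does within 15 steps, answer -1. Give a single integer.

Step 1: cell (1,0)='T' (+2 fires, +1 burnt)
Step 2: cell (1,0)='T' (+3 fires, +2 burnt)
Step 3: cell (1,0)='T' (+4 fires, +3 burnt)
Step 4: cell (1,0)='T' (+2 fires, +4 burnt)
Step 5: cell (1,0)='T' (+3 fires, +2 burnt)
Step 6: cell (1,0)='F' (+4 fires, +3 burnt)
  -> target ignites at step 6
Step 7: cell (1,0)='.' (+5 fires, +4 burnt)
Step 8: cell (1,0)='.' (+2 fires, +5 burnt)
Step 9: cell (1,0)='.' (+1 fires, +2 burnt)
Step 10: cell (1,0)='.' (+0 fires, +1 burnt)
  fire out at step 10

6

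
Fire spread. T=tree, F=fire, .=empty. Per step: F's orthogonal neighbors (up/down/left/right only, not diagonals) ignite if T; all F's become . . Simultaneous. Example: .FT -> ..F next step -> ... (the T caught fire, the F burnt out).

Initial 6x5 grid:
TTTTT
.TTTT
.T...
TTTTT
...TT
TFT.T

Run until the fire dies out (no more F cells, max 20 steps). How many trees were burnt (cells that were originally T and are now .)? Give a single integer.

Answer: 2

Derivation:
Step 1: +2 fires, +1 burnt (F count now 2)
Step 2: +0 fires, +2 burnt (F count now 0)
Fire out after step 2
Initially T: 20, now '.': 12
Total burnt (originally-T cells now '.'): 2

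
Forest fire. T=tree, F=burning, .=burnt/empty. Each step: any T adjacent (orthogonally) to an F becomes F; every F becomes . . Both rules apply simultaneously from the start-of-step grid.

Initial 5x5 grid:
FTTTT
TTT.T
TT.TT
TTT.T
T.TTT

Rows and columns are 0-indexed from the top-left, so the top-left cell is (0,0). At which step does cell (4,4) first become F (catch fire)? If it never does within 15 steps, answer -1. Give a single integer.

Step 1: cell (4,4)='T' (+2 fires, +1 burnt)
Step 2: cell (4,4)='T' (+3 fires, +2 burnt)
Step 3: cell (4,4)='T' (+4 fires, +3 burnt)
Step 4: cell (4,4)='T' (+3 fires, +4 burnt)
Step 5: cell (4,4)='T' (+2 fires, +3 burnt)
Step 6: cell (4,4)='T' (+2 fires, +2 burnt)
Step 7: cell (4,4)='T' (+3 fires, +2 burnt)
Step 8: cell (4,4)='F' (+1 fires, +3 burnt)
  -> target ignites at step 8
Step 9: cell (4,4)='.' (+0 fires, +1 burnt)
  fire out at step 9

8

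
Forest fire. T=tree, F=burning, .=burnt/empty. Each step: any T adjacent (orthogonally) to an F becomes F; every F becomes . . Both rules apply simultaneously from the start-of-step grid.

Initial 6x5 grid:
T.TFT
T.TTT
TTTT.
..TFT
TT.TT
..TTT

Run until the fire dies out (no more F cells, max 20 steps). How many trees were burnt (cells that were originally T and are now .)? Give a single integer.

Step 1: +7 fires, +2 burnt (F count now 7)
Step 2: +5 fires, +7 burnt (F count now 5)
Step 3: +3 fires, +5 burnt (F count now 3)
Step 4: +1 fires, +3 burnt (F count now 1)
Step 5: +1 fires, +1 burnt (F count now 1)
Step 6: +1 fires, +1 burnt (F count now 1)
Step 7: +0 fires, +1 burnt (F count now 0)
Fire out after step 7
Initially T: 20, now '.': 28
Total burnt (originally-T cells now '.'): 18

Answer: 18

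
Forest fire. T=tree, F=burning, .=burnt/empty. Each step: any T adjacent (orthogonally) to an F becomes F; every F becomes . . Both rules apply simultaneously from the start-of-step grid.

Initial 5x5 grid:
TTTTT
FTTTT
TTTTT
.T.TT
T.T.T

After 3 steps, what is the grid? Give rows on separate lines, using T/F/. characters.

Step 1: 3 trees catch fire, 1 burn out
  FTTTT
  .FTTT
  FTTTT
  .T.TT
  T.T.T
Step 2: 3 trees catch fire, 3 burn out
  .FTTT
  ..FTT
  .FTTT
  .T.TT
  T.T.T
Step 3: 4 trees catch fire, 3 burn out
  ..FTT
  ...FT
  ..FTT
  .F.TT
  T.T.T

..FTT
...FT
..FTT
.F.TT
T.T.T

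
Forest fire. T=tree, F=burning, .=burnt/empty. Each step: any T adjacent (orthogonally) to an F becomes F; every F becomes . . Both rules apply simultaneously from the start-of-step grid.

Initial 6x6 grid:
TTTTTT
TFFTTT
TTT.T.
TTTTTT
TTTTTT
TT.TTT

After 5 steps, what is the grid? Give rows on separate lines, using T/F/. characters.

Step 1: 6 trees catch fire, 2 burn out
  TFFTTT
  F..FTT
  TFF.T.
  TTTTTT
  TTTTTT
  TT.TTT
Step 2: 6 trees catch fire, 6 burn out
  F..FTT
  ....FT
  F...T.
  TFFTTT
  TTTTTT
  TT.TTT
Step 3: 7 trees catch fire, 6 burn out
  ....FT
  .....F
  ....F.
  F..FTT
  TFFTTT
  TT.TTT
Step 4: 5 trees catch fire, 7 burn out
  .....F
  ......
  ......
  ....FT
  F..FTT
  TF.TTT
Step 5: 4 trees catch fire, 5 burn out
  ......
  ......
  ......
  .....F
  ....FT
  F..FTT

......
......
......
.....F
....FT
F..FTT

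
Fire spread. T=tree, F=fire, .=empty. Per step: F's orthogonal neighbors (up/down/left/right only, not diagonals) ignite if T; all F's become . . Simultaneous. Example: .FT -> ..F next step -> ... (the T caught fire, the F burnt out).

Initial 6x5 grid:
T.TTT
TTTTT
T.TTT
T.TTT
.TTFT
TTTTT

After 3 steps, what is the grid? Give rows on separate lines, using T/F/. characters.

Step 1: 4 trees catch fire, 1 burn out
  T.TTT
  TTTTT
  T.TTT
  T.TFT
  .TF.F
  TTTFT
Step 2: 6 trees catch fire, 4 burn out
  T.TTT
  TTTTT
  T.TFT
  T.F.F
  .F...
  TTF.F
Step 3: 4 trees catch fire, 6 burn out
  T.TTT
  TTTFT
  T.F.F
  T....
  .....
  TF...

T.TTT
TTTFT
T.F.F
T....
.....
TF...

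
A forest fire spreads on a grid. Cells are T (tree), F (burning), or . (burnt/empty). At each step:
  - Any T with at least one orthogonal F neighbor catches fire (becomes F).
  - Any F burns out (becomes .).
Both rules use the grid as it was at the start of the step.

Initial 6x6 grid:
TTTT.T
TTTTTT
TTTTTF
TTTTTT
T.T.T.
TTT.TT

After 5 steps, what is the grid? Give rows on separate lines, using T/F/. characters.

Step 1: 3 trees catch fire, 1 burn out
  TTTT.T
  TTTTTF
  TTTTF.
  TTTTTF
  T.T.T.
  TTT.TT
Step 2: 4 trees catch fire, 3 burn out
  TTTT.F
  TTTTF.
  TTTF..
  TTTTF.
  T.T.T.
  TTT.TT
Step 3: 4 trees catch fire, 4 burn out
  TTTT..
  TTTF..
  TTF...
  TTTF..
  T.T.F.
  TTT.TT
Step 4: 5 trees catch fire, 4 burn out
  TTTF..
  TTF...
  TF....
  TTF...
  T.T...
  TTT.FT
Step 5: 6 trees catch fire, 5 burn out
  TTF...
  TF....
  F.....
  TF....
  T.F...
  TTT..F

TTF...
TF....
F.....
TF....
T.F...
TTT..F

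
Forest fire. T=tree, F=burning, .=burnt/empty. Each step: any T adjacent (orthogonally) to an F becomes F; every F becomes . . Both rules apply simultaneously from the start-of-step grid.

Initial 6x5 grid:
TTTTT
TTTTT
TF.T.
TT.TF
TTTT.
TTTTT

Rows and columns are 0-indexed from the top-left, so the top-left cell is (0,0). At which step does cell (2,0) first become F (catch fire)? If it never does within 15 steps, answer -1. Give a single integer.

Step 1: cell (2,0)='F' (+4 fires, +2 burnt)
  -> target ignites at step 1
Step 2: cell (2,0)='.' (+7 fires, +4 burnt)
Step 3: cell (2,0)='.' (+7 fires, +7 burnt)
Step 4: cell (2,0)='.' (+5 fires, +7 burnt)
Step 5: cell (2,0)='.' (+1 fires, +5 burnt)
Step 6: cell (2,0)='.' (+0 fires, +1 burnt)
  fire out at step 6

1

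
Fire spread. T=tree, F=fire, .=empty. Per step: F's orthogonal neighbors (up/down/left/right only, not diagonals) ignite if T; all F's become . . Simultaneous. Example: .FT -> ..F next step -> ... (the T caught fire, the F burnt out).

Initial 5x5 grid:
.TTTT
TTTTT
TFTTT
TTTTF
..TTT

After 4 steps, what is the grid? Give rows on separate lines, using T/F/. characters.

Step 1: 7 trees catch fire, 2 burn out
  .TTTT
  TFTTT
  F.FTF
  TFTF.
  ..TTF
Step 2: 8 trees catch fire, 7 burn out
  .FTTT
  F.FTF
  ...F.
  F.F..
  ..TF.
Step 3: 4 trees catch fire, 8 burn out
  ..FTF
  ...F.
  .....
  .....
  ..F..
Step 4: 1 trees catch fire, 4 burn out
  ...F.
  .....
  .....
  .....
  .....

...F.
.....
.....
.....
.....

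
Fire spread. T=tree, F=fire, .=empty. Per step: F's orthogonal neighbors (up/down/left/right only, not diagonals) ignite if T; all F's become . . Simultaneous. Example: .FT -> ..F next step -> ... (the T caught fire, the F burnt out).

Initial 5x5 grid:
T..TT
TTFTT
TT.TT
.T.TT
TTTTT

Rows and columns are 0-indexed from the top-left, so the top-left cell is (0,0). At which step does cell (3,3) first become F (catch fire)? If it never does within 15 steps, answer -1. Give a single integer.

Step 1: cell (3,3)='T' (+2 fires, +1 burnt)
Step 2: cell (3,3)='T' (+5 fires, +2 burnt)
Step 3: cell (3,3)='F' (+6 fires, +5 burnt)
  -> target ignites at step 3
Step 4: cell (3,3)='.' (+3 fires, +6 burnt)
Step 5: cell (3,3)='.' (+3 fires, +3 burnt)
Step 6: cell (3,3)='.' (+0 fires, +3 burnt)
  fire out at step 6

3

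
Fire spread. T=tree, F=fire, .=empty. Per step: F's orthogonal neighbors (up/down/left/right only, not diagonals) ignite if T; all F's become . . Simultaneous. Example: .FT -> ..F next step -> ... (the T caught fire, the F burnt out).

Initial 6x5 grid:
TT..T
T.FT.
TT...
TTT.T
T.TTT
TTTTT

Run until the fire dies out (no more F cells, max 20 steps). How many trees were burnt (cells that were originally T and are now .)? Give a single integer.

Answer: 1

Derivation:
Step 1: +1 fires, +1 burnt (F count now 1)
Step 2: +0 fires, +1 burnt (F count now 0)
Fire out after step 2
Initially T: 20, now '.': 11
Total burnt (originally-T cells now '.'): 1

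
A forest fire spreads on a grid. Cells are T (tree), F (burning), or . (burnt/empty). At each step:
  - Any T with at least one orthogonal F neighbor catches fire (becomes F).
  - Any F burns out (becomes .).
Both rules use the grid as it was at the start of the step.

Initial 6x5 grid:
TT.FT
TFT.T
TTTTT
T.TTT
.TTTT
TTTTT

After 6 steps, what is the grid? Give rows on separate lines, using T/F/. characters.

Step 1: 5 trees catch fire, 2 burn out
  TF..F
  F.F.T
  TFTTT
  T.TTT
  .TTTT
  TTTTT
Step 2: 4 trees catch fire, 5 burn out
  F....
  ....F
  F.FTT
  T.TTT
  .TTTT
  TTTTT
Step 3: 4 trees catch fire, 4 burn out
  .....
  .....
  ...FF
  F.FTT
  .TTTT
  TTTTT
Step 4: 3 trees catch fire, 4 burn out
  .....
  .....
  .....
  ...FF
  .TFTT
  TTTTT
Step 5: 4 trees catch fire, 3 burn out
  .....
  .....
  .....
  .....
  .F.FF
  TTFTT
Step 6: 3 trees catch fire, 4 burn out
  .....
  .....
  .....
  .....
  .....
  TF.FF

.....
.....
.....
.....
.....
TF.FF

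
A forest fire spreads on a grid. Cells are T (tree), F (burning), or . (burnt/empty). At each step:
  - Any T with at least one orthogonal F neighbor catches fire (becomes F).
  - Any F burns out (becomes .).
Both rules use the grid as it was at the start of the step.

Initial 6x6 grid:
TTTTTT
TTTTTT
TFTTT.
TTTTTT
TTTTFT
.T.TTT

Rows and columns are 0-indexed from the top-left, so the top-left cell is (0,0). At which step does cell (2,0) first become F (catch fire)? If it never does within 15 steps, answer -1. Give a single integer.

Step 1: cell (2,0)='F' (+8 fires, +2 burnt)
  -> target ignites at step 1
Step 2: cell (2,0)='.' (+13 fires, +8 burnt)
Step 3: cell (2,0)='.' (+6 fires, +13 burnt)
Step 4: cell (2,0)='.' (+3 fires, +6 burnt)
Step 5: cell (2,0)='.' (+1 fires, +3 burnt)
Step 6: cell (2,0)='.' (+0 fires, +1 burnt)
  fire out at step 6

1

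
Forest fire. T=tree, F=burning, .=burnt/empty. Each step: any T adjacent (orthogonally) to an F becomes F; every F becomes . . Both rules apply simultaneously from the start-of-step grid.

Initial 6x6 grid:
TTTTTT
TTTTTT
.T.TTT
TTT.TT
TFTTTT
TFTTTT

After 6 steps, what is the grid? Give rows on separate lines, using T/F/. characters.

Step 1: 5 trees catch fire, 2 burn out
  TTTTTT
  TTTTTT
  .T.TTT
  TFT.TT
  F.FTTT
  F.FTTT
Step 2: 5 trees catch fire, 5 burn out
  TTTTTT
  TTTTTT
  .F.TTT
  F.F.TT
  ...FTT
  ...FTT
Step 3: 3 trees catch fire, 5 burn out
  TTTTTT
  TFTTTT
  ...TTT
  ....TT
  ....FT
  ....FT
Step 4: 6 trees catch fire, 3 burn out
  TFTTTT
  F.FTTT
  ...TTT
  ....FT
  .....F
  .....F
Step 5: 5 trees catch fire, 6 burn out
  F.FTTT
  ...FTT
  ...TFT
  .....F
  ......
  ......
Step 6: 4 trees catch fire, 5 burn out
  ...FTT
  ....FT
  ...F.F
  ......
  ......
  ......

...FTT
....FT
...F.F
......
......
......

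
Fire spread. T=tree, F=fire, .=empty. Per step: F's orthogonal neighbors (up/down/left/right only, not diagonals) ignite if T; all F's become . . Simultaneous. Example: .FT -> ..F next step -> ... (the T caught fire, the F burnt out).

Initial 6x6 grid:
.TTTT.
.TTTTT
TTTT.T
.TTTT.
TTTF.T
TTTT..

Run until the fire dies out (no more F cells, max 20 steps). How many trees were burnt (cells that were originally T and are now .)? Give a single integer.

Step 1: +3 fires, +1 burnt (F count now 3)
Step 2: +5 fires, +3 burnt (F count now 5)
Step 3: +5 fires, +5 burnt (F count now 5)
Step 4: +5 fires, +5 burnt (F count now 5)
Step 5: +5 fires, +5 burnt (F count now 5)
Step 6: +2 fires, +5 burnt (F count now 2)
Step 7: +0 fires, +2 burnt (F count now 0)
Fire out after step 7
Initially T: 26, now '.': 35
Total burnt (originally-T cells now '.'): 25

Answer: 25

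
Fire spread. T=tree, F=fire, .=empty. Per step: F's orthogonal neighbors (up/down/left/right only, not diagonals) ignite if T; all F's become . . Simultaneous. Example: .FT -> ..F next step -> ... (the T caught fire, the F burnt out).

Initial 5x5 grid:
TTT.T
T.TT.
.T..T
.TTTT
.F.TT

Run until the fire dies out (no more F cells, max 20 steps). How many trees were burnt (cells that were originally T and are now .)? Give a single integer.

Answer: 8

Derivation:
Step 1: +1 fires, +1 burnt (F count now 1)
Step 2: +2 fires, +1 burnt (F count now 2)
Step 3: +1 fires, +2 burnt (F count now 1)
Step 4: +2 fires, +1 burnt (F count now 2)
Step 5: +2 fires, +2 burnt (F count now 2)
Step 6: +0 fires, +2 burnt (F count now 0)
Fire out after step 6
Initially T: 15, now '.': 18
Total burnt (originally-T cells now '.'): 8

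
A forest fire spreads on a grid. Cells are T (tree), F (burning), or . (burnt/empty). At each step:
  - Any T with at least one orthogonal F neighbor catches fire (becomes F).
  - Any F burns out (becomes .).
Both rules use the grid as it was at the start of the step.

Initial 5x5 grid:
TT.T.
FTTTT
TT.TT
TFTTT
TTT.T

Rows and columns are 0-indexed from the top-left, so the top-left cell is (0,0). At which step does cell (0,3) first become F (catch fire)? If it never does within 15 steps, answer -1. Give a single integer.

Step 1: cell (0,3)='T' (+7 fires, +2 burnt)
Step 2: cell (0,3)='T' (+5 fires, +7 burnt)
Step 3: cell (0,3)='T' (+3 fires, +5 burnt)
Step 4: cell (0,3)='F' (+4 fires, +3 burnt)
  -> target ignites at step 4
Step 5: cell (0,3)='.' (+0 fires, +4 burnt)
  fire out at step 5

4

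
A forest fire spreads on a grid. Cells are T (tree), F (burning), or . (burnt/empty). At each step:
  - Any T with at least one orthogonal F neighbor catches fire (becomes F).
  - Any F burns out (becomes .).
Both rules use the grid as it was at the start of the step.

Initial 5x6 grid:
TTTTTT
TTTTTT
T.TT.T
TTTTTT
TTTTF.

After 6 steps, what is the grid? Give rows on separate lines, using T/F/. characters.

Step 1: 2 trees catch fire, 1 burn out
  TTTTTT
  TTTTTT
  T.TT.T
  TTTTFT
  TTTF..
Step 2: 3 trees catch fire, 2 burn out
  TTTTTT
  TTTTTT
  T.TT.T
  TTTF.F
  TTF...
Step 3: 4 trees catch fire, 3 burn out
  TTTTTT
  TTTTTT
  T.TF.F
  TTF...
  TF....
Step 4: 5 trees catch fire, 4 burn out
  TTTTTT
  TTTFTF
  T.F...
  TF....
  F.....
Step 5: 5 trees catch fire, 5 burn out
  TTTFTF
  TTF.F.
  T.....
  F.....
  ......
Step 6: 4 trees catch fire, 5 burn out
  TTF.F.
  TF....
  F.....
  ......
  ......

TTF.F.
TF....
F.....
......
......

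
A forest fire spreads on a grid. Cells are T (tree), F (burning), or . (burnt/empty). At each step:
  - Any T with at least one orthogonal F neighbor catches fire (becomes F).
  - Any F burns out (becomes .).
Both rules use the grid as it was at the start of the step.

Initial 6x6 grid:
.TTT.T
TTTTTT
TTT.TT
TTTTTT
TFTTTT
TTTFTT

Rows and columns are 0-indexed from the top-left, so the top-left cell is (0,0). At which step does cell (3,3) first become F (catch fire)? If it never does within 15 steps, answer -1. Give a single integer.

Step 1: cell (3,3)='T' (+7 fires, +2 burnt)
Step 2: cell (3,3)='F' (+7 fires, +7 burnt)
  -> target ignites at step 2
Step 3: cell (3,3)='.' (+5 fires, +7 burnt)
Step 4: cell (3,3)='.' (+5 fires, +5 burnt)
Step 5: cell (3,3)='.' (+4 fires, +5 burnt)
Step 6: cell (3,3)='.' (+2 fires, +4 burnt)
Step 7: cell (3,3)='.' (+1 fires, +2 burnt)
Step 8: cell (3,3)='.' (+0 fires, +1 burnt)
  fire out at step 8

2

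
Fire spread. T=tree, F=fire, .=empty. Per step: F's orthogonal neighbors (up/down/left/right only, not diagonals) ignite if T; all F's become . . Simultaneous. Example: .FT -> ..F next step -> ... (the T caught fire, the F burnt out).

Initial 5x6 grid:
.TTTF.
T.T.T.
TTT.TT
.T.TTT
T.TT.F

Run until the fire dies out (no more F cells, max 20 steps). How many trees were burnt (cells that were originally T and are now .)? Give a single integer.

Answer: 17

Derivation:
Step 1: +3 fires, +2 burnt (F count now 3)
Step 2: +4 fires, +3 burnt (F count now 4)
Step 3: +3 fires, +4 burnt (F count now 3)
Step 4: +2 fires, +3 burnt (F count now 2)
Step 5: +2 fires, +2 burnt (F count now 2)
Step 6: +2 fires, +2 burnt (F count now 2)
Step 7: +1 fires, +2 burnt (F count now 1)
Step 8: +0 fires, +1 burnt (F count now 0)
Fire out after step 8
Initially T: 18, now '.': 29
Total burnt (originally-T cells now '.'): 17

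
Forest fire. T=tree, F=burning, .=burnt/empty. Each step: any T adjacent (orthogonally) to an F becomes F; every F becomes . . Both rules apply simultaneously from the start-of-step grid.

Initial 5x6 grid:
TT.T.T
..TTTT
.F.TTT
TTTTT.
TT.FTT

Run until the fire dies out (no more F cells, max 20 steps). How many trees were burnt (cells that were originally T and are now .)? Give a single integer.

Answer: 18

Derivation:
Step 1: +3 fires, +2 burnt (F count now 3)
Step 2: +6 fires, +3 burnt (F count now 6)
Step 3: +3 fires, +6 burnt (F count now 3)
Step 4: +4 fires, +3 burnt (F count now 4)
Step 5: +1 fires, +4 burnt (F count now 1)
Step 6: +1 fires, +1 burnt (F count now 1)
Step 7: +0 fires, +1 burnt (F count now 0)
Fire out after step 7
Initially T: 20, now '.': 28
Total burnt (originally-T cells now '.'): 18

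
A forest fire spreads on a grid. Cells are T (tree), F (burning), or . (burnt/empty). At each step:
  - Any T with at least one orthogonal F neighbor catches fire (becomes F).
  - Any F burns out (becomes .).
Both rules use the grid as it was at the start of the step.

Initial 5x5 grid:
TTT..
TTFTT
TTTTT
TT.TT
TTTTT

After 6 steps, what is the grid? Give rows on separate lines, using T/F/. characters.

Step 1: 4 trees catch fire, 1 burn out
  TTF..
  TF.FT
  TTFTT
  TT.TT
  TTTTT
Step 2: 5 trees catch fire, 4 burn out
  TF...
  F...F
  TF.FT
  TT.TT
  TTTTT
Step 3: 5 trees catch fire, 5 burn out
  F....
  .....
  F...F
  TF.FT
  TTTTT
Step 4: 4 trees catch fire, 5 burn out
  .....
  .....
  .....
  F...F
  TFTFT
Step 5: 3 trees catch fire, 4 burn out
  .....
  .....
  .....
  .....
  F.F.F
Step 6: 0 trees catch fire, 3 burn out
  .....
  .....
  .....
  .....
  .....

.....
.....
.....
.....
.....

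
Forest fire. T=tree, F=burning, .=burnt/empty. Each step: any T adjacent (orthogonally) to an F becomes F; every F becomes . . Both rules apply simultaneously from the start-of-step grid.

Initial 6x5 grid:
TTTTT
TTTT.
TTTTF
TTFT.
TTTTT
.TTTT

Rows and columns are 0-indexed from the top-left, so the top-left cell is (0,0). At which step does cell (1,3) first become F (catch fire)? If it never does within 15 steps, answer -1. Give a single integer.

Step 1: cell (1,3)='T' (+5 fires, +2 burnt)
Step 2: cell (1,3)='F' (+7 fires, +5 burnt)
  -> target ignites at step 2
Step 3: cell (1,3)='.' (+8 fires, +7 burnt)
Step 4: cell (1,3)='.' (+4 fires, +8 burnt)
Step 5: cell (1,3)='.' (+1 fires, +4 burnt)
Step 6: cell (1,3)='.' (+0 fires, +1 burnt)
  fire out at step 6

2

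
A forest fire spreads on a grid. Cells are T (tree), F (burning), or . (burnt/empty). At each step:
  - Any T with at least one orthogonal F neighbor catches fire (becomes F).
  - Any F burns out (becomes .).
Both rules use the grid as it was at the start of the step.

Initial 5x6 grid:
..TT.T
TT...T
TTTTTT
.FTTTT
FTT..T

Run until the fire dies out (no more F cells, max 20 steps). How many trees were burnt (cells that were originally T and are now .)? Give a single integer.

Step 1: +3 fires, +2 burnt (F count now 3)
Step 2: +5 fires, +3 burnt (F count now 5)
Step 3: +3 fires, +5 burnt (F count now 3)
Step 4: +2 fires, +3 burnt (F count now 2)
Step 5: +2 fires, +2 burnt (F count now 2)
Step 6: +1 fires, +2 burnt (F count now 1)
Step 7: +1 fires, +1 burnt (F count now 1)
Step 8: +0 fires, +1 burnt (F count now 0)
Fire out after step 8
Initially T: 19, now '.': 28
Total burnt (originally-T cells now '.'): 17

Answer: 17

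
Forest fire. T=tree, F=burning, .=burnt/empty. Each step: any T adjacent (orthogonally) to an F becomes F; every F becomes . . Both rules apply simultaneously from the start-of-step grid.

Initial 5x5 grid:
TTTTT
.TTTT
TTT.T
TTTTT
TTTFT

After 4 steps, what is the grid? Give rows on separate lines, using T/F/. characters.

Step 1: 3 trees catch fire, 1 burn out
  TTTTT
  .TTTT
  TTT.T
  TTTFT
  TTF.F
Step 2: 3 trees catch fire, 3 burn out
  TTTTT
  .TTTT
  TTT.T
  TTF.F
  TF...
Step 3: 4 trees catch fire, 3 burn out
  TTTTT
  .TTTT
  TTF.F
  TF...
  F....
Step 4: 4 trees catch fire, 4 burn out
  TTTTT
  .TFTF
  TF...
  F....
  .....

TTTTT
.TFTF
TF...
F....
.....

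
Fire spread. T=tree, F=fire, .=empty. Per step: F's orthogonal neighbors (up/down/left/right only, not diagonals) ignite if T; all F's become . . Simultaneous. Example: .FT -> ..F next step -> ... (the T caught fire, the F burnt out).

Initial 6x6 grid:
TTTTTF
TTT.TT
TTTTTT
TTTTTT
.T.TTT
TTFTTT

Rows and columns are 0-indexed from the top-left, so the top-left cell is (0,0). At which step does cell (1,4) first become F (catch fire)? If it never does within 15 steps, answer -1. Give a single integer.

Step 1: cell (1,4)='T' (+4 fires, +2 burnt)
Step 2: cell (1,4)='F' (+7 fires, +4 burnt)
  -> target ignites at step 2
Step 3: cell (1,4)='.' (+7 fires, +7 burnt)
Step 4: cell (1,4)='.' (+8 fires, +7 burnt)
Step 5: cell (1,4)='.' (+4 fires, +8 burnt)
Step 6: cell (1,4)='.' (+1 fires, +4 burnt)
Step 7: cell (1,4)='.' (+0 fires, +1 burnt)
  fire out at step 7

2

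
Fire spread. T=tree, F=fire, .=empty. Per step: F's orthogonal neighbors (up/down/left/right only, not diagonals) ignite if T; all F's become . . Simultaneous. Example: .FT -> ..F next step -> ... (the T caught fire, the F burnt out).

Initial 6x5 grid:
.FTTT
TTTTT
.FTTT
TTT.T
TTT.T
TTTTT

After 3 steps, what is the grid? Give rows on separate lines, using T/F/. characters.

Step 1: 4 trees catch fire, 2 burn out
  ..FTT
  TFTTT
  ..FTT
  TFT.T
  TTT.T
  TTTTT
Step 2: 7 trees catch fire, 4 burn out
  ...FT
  F.FTT
  ...FT
  F.F.T
  TFT.T
  TTTTT
Step 3: 6 trees catch fire, 7 burn out
  ....F
  ...FT
  ....F
  ....T
  F.F.T
  TFTTT

....F
...FT
....F
....T
F.F.T
TFTTT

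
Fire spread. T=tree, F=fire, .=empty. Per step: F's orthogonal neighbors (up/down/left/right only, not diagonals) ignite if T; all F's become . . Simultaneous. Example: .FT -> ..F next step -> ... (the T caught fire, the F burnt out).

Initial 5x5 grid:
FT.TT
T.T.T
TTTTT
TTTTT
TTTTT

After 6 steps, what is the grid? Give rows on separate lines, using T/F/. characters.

Step 1: 2 trees catch fire, 1 burn out
  .F.TT
  F.T.T
  TTTTT
  TTTTT
  TTTTT
Step 2: 1 trees catch fire, 2 burn out
  ...TT
  ..T.T
  FTTTT
  TTTTT
  TTTTT
Step 3: 2 trees catch fire, 1 burn out
  ...TT
  ..T.T
  .FTTT
  FTTTT
  TTTTT
Step 4: 3 trees catch fire, 2 burn out
  ...TT
  ..T.T
  ..FTT
  .FTTT
  FTTTT
Step 5: 4 trees catch fire, 3 burn out
  ...TT
  ..F.T
  ...FT
  ..FTT
  .FTTT
Step 6: 3 trees catch fire, 4 burn out
  ...TT
  ....T
  ....F
  ...FT
  ..FTT

...TT
....T
....F
...FT
..FTT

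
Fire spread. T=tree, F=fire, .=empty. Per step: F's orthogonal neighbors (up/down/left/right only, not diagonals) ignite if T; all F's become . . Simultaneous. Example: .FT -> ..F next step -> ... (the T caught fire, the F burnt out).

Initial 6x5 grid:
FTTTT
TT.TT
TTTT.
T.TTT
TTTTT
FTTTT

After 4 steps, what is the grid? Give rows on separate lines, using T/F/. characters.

Step 1: 4 trees catch fire, 2 burn out
  .FTTT
  FT.TT
  TTTT.
  T.TTT
  FTTTT
  .FTTT
Step 2: 6 trees catch fire, 4 burn out
  ..FTT
  .F.TT
  FTTT.
  F.TTT
  .FTTT
  ..FTT
Step 3: 4 trees catch fire, 6 burn out
  ...FT
  ...TT
  .FTT.
  ..TTT
  ..FTT
  ...FT
Step 4: 6 trees catch fire, 4 burn out
  ....F
  ...FT
  ..FT.
  ..FTT
  ...FT
  ....F

....F
...FT
..FT.
..FTT
...FT
....F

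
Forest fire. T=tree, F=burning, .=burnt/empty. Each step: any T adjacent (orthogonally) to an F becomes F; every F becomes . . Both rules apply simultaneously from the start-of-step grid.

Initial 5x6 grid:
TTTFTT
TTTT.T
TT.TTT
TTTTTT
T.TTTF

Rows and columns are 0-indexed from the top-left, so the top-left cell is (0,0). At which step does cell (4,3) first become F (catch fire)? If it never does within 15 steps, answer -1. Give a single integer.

Step 1: cell (4,3)='T' (+5 fires, +2 burnt)
Step 2: cell (4,3)='F' (+7 fires, +5 burnt)
  -> target ignites at step 2
Step 3: cell (4,3)='.' (+6 fires, +7 burnt)
Step 4: cell (4,3)='.' (+3 fires, +6 burnt)
Step 5: cell (4,3)='.' (+2 fires, +3 burnt)
Step 6: cell (4,3)='.' (+1 fires, +2 burnt)
Step 7: cell (4,3)='.' (+1 fires, +1 burnt)
Step 8: cell (4,3)='.' (+0 fires, +1 burnt)
  fire out at step 8

2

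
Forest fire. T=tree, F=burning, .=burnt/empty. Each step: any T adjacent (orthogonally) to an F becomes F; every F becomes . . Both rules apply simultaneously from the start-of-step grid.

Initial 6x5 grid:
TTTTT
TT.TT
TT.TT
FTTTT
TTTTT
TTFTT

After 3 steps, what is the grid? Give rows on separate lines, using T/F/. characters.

Step 1: 6 trees catch fire, 2 burn out
  TTTTT
  TT.TT
  FT.TT
  .FTTT
  FTFTT
  TF.FT
Step 2: 7 trees catch fire, 6 burn out
  TTTTT
  FT.TT
  .F.TT
  ..FTT
  .F.FT
  F...F
Step 3: 4 trees catch fire, 7 burn out
  FTTTT
  .F.TT
  ...TT
  ...FT
  ....F
  .....

FTTTT
.F.TT
...TT
...FT
....F
.....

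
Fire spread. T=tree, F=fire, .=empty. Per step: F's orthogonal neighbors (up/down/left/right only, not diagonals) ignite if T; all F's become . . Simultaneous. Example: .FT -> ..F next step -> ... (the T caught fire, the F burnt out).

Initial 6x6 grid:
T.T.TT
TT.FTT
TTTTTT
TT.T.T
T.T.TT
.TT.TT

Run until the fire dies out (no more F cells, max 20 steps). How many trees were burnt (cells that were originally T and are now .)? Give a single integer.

Step 1: +2 fires, +1 burnt (F count now 2)
Step 2: +5 fires, +2 burnt (F count now 5)
Step 3: +3 fires, +5 burnt (F count now 3)
Step 4: +4 fires, +3 burnt (F count now 4)
Step 5: +3 fires, +4 burnt (F count now 3)
Step 6: +4 fires, +3 burnt (F count now 4)
Step 7: +1 fires, +4 burnt (F count now 1)
Step 8: +0 fires, +1 burnt (F count now 0)
Fire out after step 8
Initially T: 26, now '.': 32
Total burnt (originally-T cells now '.'): 22

Answer: 22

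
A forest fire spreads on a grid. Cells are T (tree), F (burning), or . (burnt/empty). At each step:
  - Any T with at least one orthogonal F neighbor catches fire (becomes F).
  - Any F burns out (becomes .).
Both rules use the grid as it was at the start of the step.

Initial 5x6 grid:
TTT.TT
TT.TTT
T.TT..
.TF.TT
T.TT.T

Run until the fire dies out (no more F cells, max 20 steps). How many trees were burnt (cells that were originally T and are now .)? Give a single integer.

Step 1: +3 fires, +1 burnt (F count now 3)
Step 2: +2 fires, +3 burnt (F count now 2)
Step 3: +1 fires, +2 burnt (F count now 1)
Step 4: +1 fires, +1 burnt (F count now 1)
Step 5: +2 fires, +1 burnt (F count now 2)
Step 6: +1 fires, +2 burnt (F count now 1)
Step 7: +0 fires, +1 burnt (F count now 0)
Fire out after step 7
Initially T: 20, now '.': 20
Total burnt (originally-T cells now '.'): 10

Answer: 10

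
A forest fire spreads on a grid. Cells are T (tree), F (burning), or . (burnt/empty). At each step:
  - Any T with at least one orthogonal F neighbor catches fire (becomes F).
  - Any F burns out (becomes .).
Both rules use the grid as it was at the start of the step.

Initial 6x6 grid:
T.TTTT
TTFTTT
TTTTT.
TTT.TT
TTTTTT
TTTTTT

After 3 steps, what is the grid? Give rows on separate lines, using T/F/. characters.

Step 1: 4 trees catch fire, 1 burn out
  T.FTTT
  TF.FTT
  TTFTT.
  TTT.TT
  TTTTTT
  TTTTTT
Step 2: 6 trees catch fire, 4 burn out
  T..FTT
  F...FT
  TF.FT.
  TTF.TT
  TTTTTT
  TTTTTT
Step 3: 7 trees catch fire, 6 burn out
  F...FT
  .....F
  F...F.
  TF..TT
  TTFTTT
  TTTTTT

F...FT
.....F
F...F.
TF..TT
TTFTTT
TTTTTT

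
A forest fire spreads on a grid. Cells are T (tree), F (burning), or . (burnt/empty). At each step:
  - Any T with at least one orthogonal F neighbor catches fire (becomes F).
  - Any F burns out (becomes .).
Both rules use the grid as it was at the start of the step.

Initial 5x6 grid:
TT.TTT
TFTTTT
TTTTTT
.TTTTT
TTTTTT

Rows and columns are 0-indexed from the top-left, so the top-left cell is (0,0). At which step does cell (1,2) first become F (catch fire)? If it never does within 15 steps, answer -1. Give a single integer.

Step 1: cell (1,2)='F' (+4 fires, +1 burnt)
  -> target ignites at step 1
Step 2: cell (1,2)='.' (+5 fires, +4 burnt)
Step 3: cell (1,2)='.' (+5 fires, +5 burnt)
Step 4: cell (1,2)='.' (+6 fires, +5 burnt)
Step 5: cell (1,2)='.' (+4 fires, +6 burnt)
Step 6: cell (1,2)='.' (+2 fires, +4 burnt)
Step 7: cell (1,2)='.' (+1 fires, +2 burnt)
Step 8: cell (1,2)='.' (+0 fires, +1 burnt)
  fire out at step 8

1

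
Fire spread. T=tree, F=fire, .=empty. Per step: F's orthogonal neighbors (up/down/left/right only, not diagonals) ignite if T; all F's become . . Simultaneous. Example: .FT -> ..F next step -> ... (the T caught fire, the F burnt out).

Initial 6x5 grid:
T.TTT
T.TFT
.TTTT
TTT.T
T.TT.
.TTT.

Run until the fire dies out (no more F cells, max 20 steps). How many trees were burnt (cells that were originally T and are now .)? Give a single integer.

Step 1: +4 fires, +1 burnt (F count now 4)
Step 2: +4 fires, +4 burnt (F count now 4)
Step 3: +3 fires, +4 burnt (F count now 3)
Step 4: +2 fires, +3 burnt (F count now 2)
Step 5: +3 fires, +2 burnt (F count now 3)
Step 6: +3 fires, +3 burnt (F count now 3)
Step 7: +0 fires, +3 burnt (F count now 0)
Fire out after step 7
Initially T: 21, now '.': 28
Total burnt (originally-T cells now '.'): 19

Answer: 19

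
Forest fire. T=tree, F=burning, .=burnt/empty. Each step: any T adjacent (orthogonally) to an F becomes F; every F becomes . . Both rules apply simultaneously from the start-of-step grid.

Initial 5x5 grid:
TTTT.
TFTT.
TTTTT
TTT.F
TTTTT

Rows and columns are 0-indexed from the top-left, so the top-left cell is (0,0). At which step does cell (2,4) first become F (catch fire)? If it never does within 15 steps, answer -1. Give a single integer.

Step 1: cell (2,4)='F' (+6 fires, +2 burnt)
  -> target ignites at step 1
Step 2: cell (2,4)='.' (+8 fires, +6 burnt)
Step 3: cell (2,4)='.' (+5 fires, +8 burnt)
Step 4: cell (2,4)='.' (+1 fires, +5 burnt)
Step 5: cell (2,4)='.' (+0 fires, +1 burnt)
  fire out at step 5

1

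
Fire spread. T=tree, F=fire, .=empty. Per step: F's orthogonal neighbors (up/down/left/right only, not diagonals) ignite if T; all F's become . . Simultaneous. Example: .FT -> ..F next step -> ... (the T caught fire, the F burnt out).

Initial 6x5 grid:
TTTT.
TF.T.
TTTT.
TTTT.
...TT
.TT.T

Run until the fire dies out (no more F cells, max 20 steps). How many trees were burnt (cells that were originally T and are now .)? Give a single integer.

Answer: 17

Derivation:
Step 1: +3 fires, +1 burnt (F count now 3)
Step 2: +5 fires, +3 burnt (F count now 5)
Step 3: +4 fires, +5 burnt (F count now 4)
Step 4: +2 fires, +4 burnt (F count now 2)
Step 5: +1 fires, +2 burnt (F count now 1)
Step 6: +1 fires, +1 burnt (F count now 1)
Step 7: +1 fires, +1 burnt (F count now 1)
Step 8: +0 fires, +1 burnt (F count now 0)
Fire out after step 8
Initially T: 19, now '.': 28
Total burnt (originally-T cells now '.'): 17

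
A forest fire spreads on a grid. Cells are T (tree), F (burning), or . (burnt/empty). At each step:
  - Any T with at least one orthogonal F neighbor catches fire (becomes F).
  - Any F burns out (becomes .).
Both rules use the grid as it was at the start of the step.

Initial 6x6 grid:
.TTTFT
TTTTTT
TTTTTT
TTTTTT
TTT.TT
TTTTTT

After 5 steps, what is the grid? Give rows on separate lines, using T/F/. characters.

Step 1: 3 trees catch fire, 1 burn out
  .TTF.F
  TTTTFT
  TTTTTT
  TTTTTT
  TTT.TT
  TTTTTT
Step 2: 4 trees catch fire, 3 burn out
  .TF...
  TTTF.F
  TTTTFT
  TTTTTT
  TTT.TT
  TTTTTT
Step 3: 5 trees catch fire, 4 burn out
  .F....
  TTF...
  TTTF.F
  TTTTFT
  TTT.TT
  TTTTTT
Step 4: 5 trees catch fire, 5 burn out
  ......
  TF....
  TTF...
  TTTF.F
  TTT.FT
  TTTTTT
Step 5: 5 trees catch fire, 5 burn out
  ......
  F.....
  TF....
  TTF...
  TTT..F
  TTTTFT

......
F.....
TF....
TTF...
TTT..F
TTTTFT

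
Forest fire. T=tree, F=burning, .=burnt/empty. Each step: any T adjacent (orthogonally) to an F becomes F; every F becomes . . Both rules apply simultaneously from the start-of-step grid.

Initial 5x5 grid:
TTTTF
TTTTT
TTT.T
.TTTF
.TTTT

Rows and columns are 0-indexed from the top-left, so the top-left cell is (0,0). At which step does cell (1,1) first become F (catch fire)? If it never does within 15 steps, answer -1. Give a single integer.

Step 1: cell (1,1)='T' (+5 fires, +2 burnt)
Step 2: cell (1,1)='T' (+4 fires, +5 burnt)
Step 3: cell (1,1)='T' (+5 fires, +4 burnt)
Step 4: cell (1,1)='F' (+4 fires, +5 burnt)
  -> target ignites at step 4
Step 5: cell (1,1)='.' (+2 fires, +4 burnt)
Step 6: cell (1,1)='.' (+0 fires, +2 burnt)
  fire out at step 6

4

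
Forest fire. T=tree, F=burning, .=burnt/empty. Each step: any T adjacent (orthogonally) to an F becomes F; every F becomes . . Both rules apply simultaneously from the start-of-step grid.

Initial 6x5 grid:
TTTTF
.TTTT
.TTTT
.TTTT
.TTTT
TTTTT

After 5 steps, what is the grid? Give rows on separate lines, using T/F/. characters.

Step 1: 2 trees catch fire, 1 burn out
  TTTF.
  .TTTF
  .TTTT
  .TTTT
  .TTTT
  TTTTT
Step 2: 3 trees catch fire, 2 burn out
  TTF..
  .TTF.
  .TTTF
  .TTTT
  .TTTT
  TTTTT
Step 3: 4 trees catch fire, 3 burn out
  TF...
  .TF..
  .TTF.
  .TTTF
  .TTTT
  TTTTT
Step 4: 5 trees catch fire, 4 burn out
  F....
  .F...
  .TF..
  .TTF.
  .TTTF
  TTTTT
Step 5: 4 trees catch fire, 5 burn out
  .....
  .....
  .F...
  .TF..
  .TTF.
  TTTTF

.....
.....
.F...
.TF..
.TTF.
TTTTF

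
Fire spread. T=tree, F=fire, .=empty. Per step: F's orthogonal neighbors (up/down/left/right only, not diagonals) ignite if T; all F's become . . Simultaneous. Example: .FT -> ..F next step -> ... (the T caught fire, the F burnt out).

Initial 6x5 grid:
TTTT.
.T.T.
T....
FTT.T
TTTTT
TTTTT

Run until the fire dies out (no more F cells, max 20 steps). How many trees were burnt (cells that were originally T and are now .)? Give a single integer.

Step 1: +3 fires, +1 burnt (F count now 3)
Step 2: +3 fires, +3 burnt (F count now 3)
Step 3: +2 fires, +3 burnt (F count now 2)
Step 4: +2 fires, +2 burnt (F count now 2)
Step 5: +2 fires, +2 burnt (F count now 2)
Step 6: +2 fires, +2 burnt (F count now 2)
Step 7: +0 fires, +2 burnt (F count now 0)
Fire out after step 7
Initially T: 20, now '.': 24
Total burnt (originally-T cells now '.'): 14

Answer: 14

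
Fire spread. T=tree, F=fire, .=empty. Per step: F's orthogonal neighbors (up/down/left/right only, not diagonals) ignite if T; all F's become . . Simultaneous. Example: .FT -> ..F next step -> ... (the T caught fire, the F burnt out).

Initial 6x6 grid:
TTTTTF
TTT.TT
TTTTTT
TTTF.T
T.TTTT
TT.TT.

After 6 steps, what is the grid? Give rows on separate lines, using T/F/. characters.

Step 1: 5 trees catch fire, 2 burn out
  TTTTF.
  TTT.TF
  TTTFTT
  TTF..T
  T.TFTT
  TT.TT.
Step 2: 9 trees catch fire, 5 burn out
  TTTF..
  TTT.F.
  TTF.FF
  TF...T
  T.F.FT
  TT.FT.
Step 3: 7 trees catch fire, 9 burn out
  TTF...
  TTF...
  TF....
  F....F
  T....F
  TT..F.
Step 4: 4 trees catch fire, 7 burn out
  TF....
  TF....
  F.....
  ......
  F.....
  TT....
Step 5: 3 trees catch fire, 4 burn out
  F.....
  F.....
  ......
  ......
  ......
  FT....
Step 6: 1 trees catch fire, 3 burn out
  ......
  ......
  ......
  ......
  ......
  .F....

......
......
......
......
......
.F....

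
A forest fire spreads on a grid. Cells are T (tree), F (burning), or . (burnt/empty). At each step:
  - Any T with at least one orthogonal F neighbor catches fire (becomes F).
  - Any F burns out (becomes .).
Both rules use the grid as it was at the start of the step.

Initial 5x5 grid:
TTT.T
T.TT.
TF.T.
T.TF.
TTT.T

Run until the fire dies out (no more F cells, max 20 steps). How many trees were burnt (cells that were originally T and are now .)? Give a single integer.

Answer: 13

Derivation:
Step 1: +3 fires, +2 burnt (F count now 3)
Step 2: +4 fires, +3 burnt (F count now 4)
Step 3: +4 fires, +4 burnt (F count now 4)
Step 4: +2 fires, +4 burnt (F count now 2)
Step 5: +0 fires, +2 burnt (F count now 0)
Fire out after step 5
Initially T: 15, now '.': 23
Total burnt (originally-T cells now '.'): 13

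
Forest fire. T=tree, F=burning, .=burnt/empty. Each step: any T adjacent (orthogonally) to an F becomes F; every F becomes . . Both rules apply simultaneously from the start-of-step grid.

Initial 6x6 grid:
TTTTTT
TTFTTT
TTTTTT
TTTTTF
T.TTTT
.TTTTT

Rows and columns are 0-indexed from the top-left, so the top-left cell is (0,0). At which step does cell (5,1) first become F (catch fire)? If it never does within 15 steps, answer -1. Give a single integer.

Step 1: cell (5,1)='T' (+7 fires, +2 burnt)
Step 2: cell (5,1)='T' (+12 fires, +7 burnt)
Step 3: cell (5,1)='T' (+8 fires, +12 burnt)
Step 4: cell (5,1)='T' (+3 fires, +8 burnt)
Step 5: cell (5,1)='F' (+2 fires, +3 burnt)
  -> target ignites at step 5
Step 6: cell (5,1)='.' (+0 fires, +2 burnt)
  fire out at step 6

5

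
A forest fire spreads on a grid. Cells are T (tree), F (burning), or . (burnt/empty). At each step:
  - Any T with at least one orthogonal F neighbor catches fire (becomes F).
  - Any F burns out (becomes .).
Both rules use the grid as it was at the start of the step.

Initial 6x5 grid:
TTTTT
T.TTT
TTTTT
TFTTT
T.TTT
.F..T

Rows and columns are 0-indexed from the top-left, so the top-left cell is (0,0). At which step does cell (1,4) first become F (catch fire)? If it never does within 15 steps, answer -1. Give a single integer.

Step 1: cell (1,4)='T' (+3 fires, +2 burnt)
Step 2: cell (1,4)='T' (+5 fires, +3 burnt)
Step 3: cell (1,4)='T' (+5 fires, +5 burnt)
Step 4: cell (1,4)='T' (+5 fires, +5 burnt)
Step 5: cell (1,4)='F' (+4 fires, +5 burnt)
  -> target ignites at step 5
Step 6: cell (1,4)='.' (+1 fires, +4 burnt)
Step 7: cell (1,4)='.' (+0 fires, +1 burnt)
  fire out at step 7

5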